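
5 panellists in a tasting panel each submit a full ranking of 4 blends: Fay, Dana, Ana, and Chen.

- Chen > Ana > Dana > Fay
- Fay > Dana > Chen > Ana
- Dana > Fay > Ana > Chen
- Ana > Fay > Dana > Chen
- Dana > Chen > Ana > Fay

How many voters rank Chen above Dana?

Ballots ranking Chen above Dana: 1.
Ballots ranking Dana above Chen: 4.
So 1 of 5 voters prefer Chen to Dana.

1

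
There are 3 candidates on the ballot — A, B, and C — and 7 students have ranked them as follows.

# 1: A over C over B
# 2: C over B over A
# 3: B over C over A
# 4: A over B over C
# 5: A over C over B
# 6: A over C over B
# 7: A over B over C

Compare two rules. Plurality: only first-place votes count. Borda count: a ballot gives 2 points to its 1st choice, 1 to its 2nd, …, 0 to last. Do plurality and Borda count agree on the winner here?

Yes

Plurality first-place counts: A 5, B 1, C 1 → A.
Borda totals: A 10, B 5, C 6 → A.
The two rules agree on A.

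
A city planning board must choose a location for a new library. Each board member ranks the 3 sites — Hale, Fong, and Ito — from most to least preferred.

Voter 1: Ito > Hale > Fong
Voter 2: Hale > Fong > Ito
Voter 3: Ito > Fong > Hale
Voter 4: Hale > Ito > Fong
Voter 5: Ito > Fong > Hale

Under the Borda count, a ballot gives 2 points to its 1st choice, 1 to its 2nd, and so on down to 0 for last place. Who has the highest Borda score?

Ito

Borda scores:
  Hale: 1 + 2 + 0 + 2 + 0 = 5
  Fong: 0 + 1 + 1 + 0 + 1 = 3
  Ito: 2 + 0 + 2 + 1 + 2 = 7
Ito has the highest total.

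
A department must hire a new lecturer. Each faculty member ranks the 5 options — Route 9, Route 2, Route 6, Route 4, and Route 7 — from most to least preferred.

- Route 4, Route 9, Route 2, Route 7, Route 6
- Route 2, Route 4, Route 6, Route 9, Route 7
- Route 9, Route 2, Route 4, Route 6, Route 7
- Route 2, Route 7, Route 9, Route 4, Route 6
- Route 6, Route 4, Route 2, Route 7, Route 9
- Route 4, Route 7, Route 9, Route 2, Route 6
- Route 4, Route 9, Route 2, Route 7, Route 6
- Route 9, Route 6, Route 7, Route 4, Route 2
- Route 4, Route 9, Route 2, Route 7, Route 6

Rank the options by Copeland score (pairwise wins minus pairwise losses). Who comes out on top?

Route 4

Pairwise results:
  Route 9 vs Route 2: Route 9 wins 6–3.
  Route 9 vs Route 6: Route 9 wins 7–2.
  Route 9 vs Route 4: Route 4 wins 6–3.
  Route 9 vs Route 7: Route 9 wins 6–3.
  Route 2 vs Route 6: Route 2 wins 7–2.
  Route 2 vs Route 4: Route 4 wins 6–3.
  Route 2 vs Route 7: Route 2 wins 7–2.
  Route 6 vs Route 4: Route 4 wins 7–2.
  Route 6 vs Route 7: Route 7 wins 5–4.
  Route 4 vs Route 7: Route 4 wins 7–2.
Copeland scores (wins − losses):
  Route 9: 3 − 1 = 2
  Route 2: 2 − 2 = 0
  Route 6: 0 − 4 = -4
  Route 4: 4 − 0 = 4
  Route 7: 1 − 3 = -2
Route 4 has the best Copeland score.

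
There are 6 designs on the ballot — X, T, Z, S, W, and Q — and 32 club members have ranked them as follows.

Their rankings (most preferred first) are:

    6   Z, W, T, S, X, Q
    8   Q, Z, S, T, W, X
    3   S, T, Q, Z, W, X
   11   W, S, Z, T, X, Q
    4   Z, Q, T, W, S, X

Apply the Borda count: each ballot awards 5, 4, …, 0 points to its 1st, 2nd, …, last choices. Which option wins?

Z

Borda scores:
  X: 6·1 + 8·0 + 3·0 + 11·1 + 4·0 = 17
  T: 6·3 + 8·2 + 3·4 + 11·2 + 4·3 = 80
  Z: 6·5 + 8·4 + 3·2 + 11·3 + 4·5 = 121
  S: 6·2 + 8·3 + 3·5 + 11·4 + 4·1 = 99
  W: 6·4 + 8·1 + 3·1 + 11·5 + 4·2 = 98
  Q: 6·0 + 8·5 + 3·3 + 11·0 + 4·4 = 65
Z has the highest total.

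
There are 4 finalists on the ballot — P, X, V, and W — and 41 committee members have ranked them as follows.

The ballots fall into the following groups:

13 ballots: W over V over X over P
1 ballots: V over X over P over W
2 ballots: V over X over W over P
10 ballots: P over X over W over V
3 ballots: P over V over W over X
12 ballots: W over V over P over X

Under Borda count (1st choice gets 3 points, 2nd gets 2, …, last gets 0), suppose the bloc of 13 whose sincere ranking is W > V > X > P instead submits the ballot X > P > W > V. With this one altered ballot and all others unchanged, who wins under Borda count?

P

Borda totals with the altered ballot: P 78, X 65, V 39, W 64.
The switch changes the winner from W to P.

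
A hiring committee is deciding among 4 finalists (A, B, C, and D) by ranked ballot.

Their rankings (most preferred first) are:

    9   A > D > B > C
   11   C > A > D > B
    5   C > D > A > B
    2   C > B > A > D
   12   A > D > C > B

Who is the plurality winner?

First-place vote totals:
  A: 21
  B: 0
  C: 18
  D: 0
A has the most first-place votes.

A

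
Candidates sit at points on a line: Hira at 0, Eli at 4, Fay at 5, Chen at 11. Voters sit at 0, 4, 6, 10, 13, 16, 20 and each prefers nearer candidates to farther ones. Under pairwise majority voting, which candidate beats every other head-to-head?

With single-peaked preferences on a line, the Condorcet winner is the candidate closest to the median voter.
The median voter (position 10) is closest to Chen at 11.
Check: Chen vs Eli — voters closer to Chen: 4 of 7.

Chen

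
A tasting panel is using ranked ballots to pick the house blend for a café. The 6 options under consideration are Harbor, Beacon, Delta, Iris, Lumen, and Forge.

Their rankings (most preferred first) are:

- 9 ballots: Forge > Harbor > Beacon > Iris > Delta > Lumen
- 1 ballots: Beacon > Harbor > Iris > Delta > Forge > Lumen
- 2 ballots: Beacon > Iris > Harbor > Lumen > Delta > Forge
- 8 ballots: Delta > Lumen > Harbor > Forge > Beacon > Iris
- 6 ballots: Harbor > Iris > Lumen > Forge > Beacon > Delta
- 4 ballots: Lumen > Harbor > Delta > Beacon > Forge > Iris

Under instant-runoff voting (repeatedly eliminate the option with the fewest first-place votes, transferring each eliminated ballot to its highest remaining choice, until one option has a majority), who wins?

Round 1: Forge 9, Delta 8, Harbor 6, Lumen 4, Beacon 3, Iris 0. Iris has the fewest and is eliminated.
Round 2: Forge 9, Delta 8, Harbor 6, Lumen 4, Beacon 3. Beacon has the fewest and is eliminated.
Round 3: Harbor 9, Forge 9, Delta 8, Lumen 4. Lumen has the fewest and is eliminated.
Round 4: Harbor 13, Forge 9, Delta 8. Delta has the fewest and is eliminated.
Round 5: Harbor 21, Forge 9. Harbor has a majority.

Harbor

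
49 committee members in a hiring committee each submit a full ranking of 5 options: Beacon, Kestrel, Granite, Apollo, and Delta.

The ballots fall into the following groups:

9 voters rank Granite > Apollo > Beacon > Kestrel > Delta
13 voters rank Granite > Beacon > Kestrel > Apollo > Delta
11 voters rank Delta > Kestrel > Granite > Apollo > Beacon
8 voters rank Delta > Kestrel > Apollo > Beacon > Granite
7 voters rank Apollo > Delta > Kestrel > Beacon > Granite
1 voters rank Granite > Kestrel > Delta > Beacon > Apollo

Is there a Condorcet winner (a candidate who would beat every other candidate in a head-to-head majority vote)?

Head-to-head results (49 voters total):
Beacon vs Kestrel: Kestrel wins 27–22.
Beacon vs Granite: Granite wins 34–15.
Beacon vs Apollo: Apollo wins 35–14.
Beacon vs Delta: Delta wins 27–22.
Kestrel vs Granite: Kestrel wins 26–23.
Kestrel vs Apollo: Kestrel wins 33–16.
Kestrel vs Delta: Delta wins 26–23.
Granite vs Apollo: Granite wins 34–15.
Granite vs Delta: Delta wins 26–23.
Apollo vs Delta: Apollo wins 29–20.
No candidate beats all others: Kestrel beats Apollo beats Delta beats Kestrel, a majority cycle.

No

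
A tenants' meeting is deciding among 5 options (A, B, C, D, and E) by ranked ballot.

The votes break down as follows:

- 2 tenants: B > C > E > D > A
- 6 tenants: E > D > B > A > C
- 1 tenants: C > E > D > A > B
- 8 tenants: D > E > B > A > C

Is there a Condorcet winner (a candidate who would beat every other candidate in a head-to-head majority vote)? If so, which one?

Head-to-head results (17 voters total):
A vs B: B wins 16–1.
A vs C: A wins 14–3.
A vs D: D wins 17–0.
A vs E: E wins 17–0.
B vs C: B wins 16–1.
B vs D: D wins 15–2.
B vs E: E wins 15–2.
C vs D: D wins 14–3.
C vs E: E wins 14–3.
D vs E: E wins 9–8.
E beats each rival — A (17–0), B (15–2), C (14–3), D (9–8) — so E is the Condorcet winner.

E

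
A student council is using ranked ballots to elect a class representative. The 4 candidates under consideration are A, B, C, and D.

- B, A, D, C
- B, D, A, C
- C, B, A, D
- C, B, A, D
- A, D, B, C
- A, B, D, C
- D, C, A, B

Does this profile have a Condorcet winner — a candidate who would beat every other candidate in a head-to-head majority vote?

Head-to-head results (7 voters total):
A vs B: B wins 4–3.
A vs C: A wins 4–3.
A vs D: A wins 5–2.
B vs C: B wins 4–3.
B vs D: B wins 5–2.
C vs D: D wins 5–2.
B beats each rival — A (4–3), C (4–3), D (5–2) — so B is the Condorcet winner.

Yes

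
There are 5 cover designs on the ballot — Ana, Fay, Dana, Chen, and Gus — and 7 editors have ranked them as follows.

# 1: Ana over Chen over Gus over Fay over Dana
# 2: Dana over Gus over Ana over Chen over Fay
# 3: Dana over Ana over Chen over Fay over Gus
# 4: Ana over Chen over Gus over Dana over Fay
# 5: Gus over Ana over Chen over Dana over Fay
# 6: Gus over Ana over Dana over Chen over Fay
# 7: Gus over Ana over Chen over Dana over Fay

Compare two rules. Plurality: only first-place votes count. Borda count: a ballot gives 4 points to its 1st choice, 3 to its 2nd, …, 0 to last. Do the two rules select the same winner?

Plurality first-place counts: Ana 2, Fay 0, Dana 2, Chen 0, Gus 3 → Gus.
Borda totals: Ana 22, Fay 2, Dana 13, Chen 14, Gus 19 → Ana.
The two rules disagree: plurality picks Gus, Borda picks Ana.

No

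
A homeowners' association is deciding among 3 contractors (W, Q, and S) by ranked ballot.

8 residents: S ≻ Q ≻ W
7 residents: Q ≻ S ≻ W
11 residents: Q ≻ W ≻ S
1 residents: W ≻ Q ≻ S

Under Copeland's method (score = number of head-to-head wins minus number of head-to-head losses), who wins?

Pairwise results:
  W vs Q: Q wins 26–1.
  W vs S: S wins 15–12.
  Q vs S: Q wins 19–8.
Copeland scores (wins − losses):
  W: 0 − 2 = -2
  Q: 2 − 0 = 2
  S: 1 − 1 = 0
Q has the best Copeland score.

Q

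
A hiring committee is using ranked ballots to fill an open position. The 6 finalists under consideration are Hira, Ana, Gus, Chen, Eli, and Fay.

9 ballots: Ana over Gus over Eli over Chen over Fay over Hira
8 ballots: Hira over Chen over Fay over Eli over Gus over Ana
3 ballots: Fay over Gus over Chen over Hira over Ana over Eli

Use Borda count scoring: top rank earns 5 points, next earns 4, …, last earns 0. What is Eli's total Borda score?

43

Borda scores:
  Hira: 9·0 + 8·5 + 3·2 = 46
  Ana: 9·5 + 8·0 + 3·1 = 48
  Gus: 9·4 + 8·1 + 3·4 = 56
  Chen: 9·2 + 8·4 + 3·3 = 59
  Eli: 9·3 + 8·2 + 3·0 = 43
  Fay: 9·1 + 8·3 + 3·5 = 48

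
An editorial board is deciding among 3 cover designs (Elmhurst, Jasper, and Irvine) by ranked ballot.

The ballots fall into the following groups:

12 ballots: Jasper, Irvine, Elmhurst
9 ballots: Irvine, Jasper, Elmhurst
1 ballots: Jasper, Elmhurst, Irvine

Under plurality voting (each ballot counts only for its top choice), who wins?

Jasper

First-place vote totals:
  Elmhurst: 0
  Jasper: 13
  Irvine: 9
Jasper has the most first-place votes.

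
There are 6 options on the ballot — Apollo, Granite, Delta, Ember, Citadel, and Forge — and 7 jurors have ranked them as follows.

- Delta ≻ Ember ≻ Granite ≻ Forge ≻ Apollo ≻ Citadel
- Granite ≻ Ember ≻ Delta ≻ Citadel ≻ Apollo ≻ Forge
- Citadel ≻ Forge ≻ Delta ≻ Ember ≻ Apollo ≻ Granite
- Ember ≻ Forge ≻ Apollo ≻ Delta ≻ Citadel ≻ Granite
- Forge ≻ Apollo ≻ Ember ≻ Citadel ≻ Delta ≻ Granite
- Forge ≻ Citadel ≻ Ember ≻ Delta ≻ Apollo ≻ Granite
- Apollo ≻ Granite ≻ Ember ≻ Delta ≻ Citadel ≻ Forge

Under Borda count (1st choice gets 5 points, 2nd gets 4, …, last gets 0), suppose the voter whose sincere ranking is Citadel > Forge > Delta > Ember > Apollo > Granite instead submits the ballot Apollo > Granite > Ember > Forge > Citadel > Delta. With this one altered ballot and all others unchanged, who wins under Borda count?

Borda totals with the altered ballot: Apollo 20, Granite 16, Delta 15, Ember 25, Citadel 11, Forge 18.
The winner is unchanged: still Ember.

Ember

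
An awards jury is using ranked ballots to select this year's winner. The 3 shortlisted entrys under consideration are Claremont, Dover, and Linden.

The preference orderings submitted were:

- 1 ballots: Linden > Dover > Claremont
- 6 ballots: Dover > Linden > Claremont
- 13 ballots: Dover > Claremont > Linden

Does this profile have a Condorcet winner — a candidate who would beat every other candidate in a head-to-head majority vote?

Yes

Head-to-head results (20 voters total):
Claremont vs Dover: Dover wins 20–0.
Claremont vs Linden: Claremont wins 13–7.
Dover vs Linden: Dover wins 19–1.
Dover beats each rival — Claremont (20–0), Linden (19–1) — so Dover is the Condorcet winner.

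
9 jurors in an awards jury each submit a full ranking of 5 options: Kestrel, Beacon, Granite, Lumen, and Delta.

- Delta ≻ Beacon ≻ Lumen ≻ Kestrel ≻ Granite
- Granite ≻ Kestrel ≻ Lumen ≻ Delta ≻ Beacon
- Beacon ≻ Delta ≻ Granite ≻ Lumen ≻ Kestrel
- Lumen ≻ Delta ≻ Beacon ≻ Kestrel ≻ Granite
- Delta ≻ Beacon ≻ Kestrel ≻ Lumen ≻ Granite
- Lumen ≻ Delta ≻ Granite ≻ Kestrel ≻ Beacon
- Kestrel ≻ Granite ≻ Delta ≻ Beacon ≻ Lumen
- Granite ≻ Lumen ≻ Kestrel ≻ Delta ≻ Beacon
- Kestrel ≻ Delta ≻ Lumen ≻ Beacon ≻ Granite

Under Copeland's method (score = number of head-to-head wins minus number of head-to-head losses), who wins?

Pairwise results:
  Kestrel vs Beacon: Kestrel wins 5–4.
  Kestrel vs Granite: Kestrel wins 5–4.
  Kestrel vs Lumen: Lumen wins 5–4.
  Kestrel vs Delta: Delta wins 5–4.
  Beacon vs Granite: Beacon wins 5–4.
  Beacon vs Lumen: Lumen wins 5–4.
  Beacon vs Delta: Delta wins 8–1.
  Granite vs Lumen: Lumen wins 5–4.
  Granite vs Delta: Delta wins 6–3.
  Lumen vs Delta: Delta wins 5–4.
Copeland scores (wins − losses):
  Kestrel: 2 − 2 = 0
  Beacon: 1 − 3 = -2
  Granite: 0 − 4 = -4
  Lumen: 3 − 1 = 2
  Delta: 4 − 0 = 4
Delta has the best Copeland score.

Delta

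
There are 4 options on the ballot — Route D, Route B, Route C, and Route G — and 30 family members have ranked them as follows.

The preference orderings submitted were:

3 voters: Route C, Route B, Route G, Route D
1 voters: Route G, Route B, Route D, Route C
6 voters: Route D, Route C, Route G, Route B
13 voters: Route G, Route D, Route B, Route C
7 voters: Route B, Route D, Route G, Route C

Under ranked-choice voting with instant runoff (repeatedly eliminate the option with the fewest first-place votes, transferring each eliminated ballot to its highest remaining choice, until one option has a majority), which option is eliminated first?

Route C

Round 1: Route G 14, Route B 7, Route D 6, Route C 3. Route C has the fewest and is eliminated.
Round 2: Route G 14, Route B 10, Route D 6. Route D has the fewest and is eliminated.
Round 3: Route G 20, Route B 10. Route G has a majority.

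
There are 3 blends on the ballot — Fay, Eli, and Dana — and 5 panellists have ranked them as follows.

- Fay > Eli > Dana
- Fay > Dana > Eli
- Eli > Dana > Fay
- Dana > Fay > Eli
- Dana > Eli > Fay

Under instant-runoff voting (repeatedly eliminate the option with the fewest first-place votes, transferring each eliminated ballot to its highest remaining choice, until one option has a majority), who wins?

Round 1: Fay 2, Dana 2, Eli 1. Eli has the fewest and is eliminated.
Round 2: Dana 3, Fay 2. Dana has a majority.

Dana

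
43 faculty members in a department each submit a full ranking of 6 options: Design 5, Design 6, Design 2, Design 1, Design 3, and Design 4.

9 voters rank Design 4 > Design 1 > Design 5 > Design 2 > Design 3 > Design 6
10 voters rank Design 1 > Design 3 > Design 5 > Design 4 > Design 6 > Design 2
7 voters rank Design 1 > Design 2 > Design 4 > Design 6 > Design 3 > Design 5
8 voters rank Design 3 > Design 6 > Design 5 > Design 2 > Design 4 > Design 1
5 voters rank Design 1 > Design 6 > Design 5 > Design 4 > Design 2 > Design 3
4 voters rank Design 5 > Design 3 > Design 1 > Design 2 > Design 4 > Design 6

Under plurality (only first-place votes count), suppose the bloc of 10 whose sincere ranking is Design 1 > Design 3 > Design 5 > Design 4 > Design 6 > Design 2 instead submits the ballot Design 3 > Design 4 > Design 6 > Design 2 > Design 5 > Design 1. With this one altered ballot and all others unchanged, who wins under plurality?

Design 3

First-place totals with the altered ballot: Design 5 4, Design 6 0, Design 2 0, Design 1 12, Design 3 18, Design 4 9.
The switch changes the winner from Design 1 to Design 3.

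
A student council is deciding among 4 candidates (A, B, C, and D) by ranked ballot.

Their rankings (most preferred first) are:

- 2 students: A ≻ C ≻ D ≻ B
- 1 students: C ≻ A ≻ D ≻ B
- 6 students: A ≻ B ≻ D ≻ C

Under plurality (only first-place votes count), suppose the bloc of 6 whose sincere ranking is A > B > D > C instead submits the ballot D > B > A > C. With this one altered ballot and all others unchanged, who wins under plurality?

First-place totals with the altered ballot: A 2, B 0, C 1, D 6.
The switch changes the winner from A to D.

D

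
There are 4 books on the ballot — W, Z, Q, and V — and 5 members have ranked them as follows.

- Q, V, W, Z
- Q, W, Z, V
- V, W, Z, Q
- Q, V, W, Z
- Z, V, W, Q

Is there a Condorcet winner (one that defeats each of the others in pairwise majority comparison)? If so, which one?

Q

Head-to-head results (5 voters total):
W vs Z: W wins 4–1.
W vs Q: Q wins 3–2.
W vs V: V wins 4–1.
Z vs Q: Q wins 3–2.
Z vs V: V wins 3–2.
Q vs V: Q wins 3–2.
Q beats each rival — W (3–2), Z (3–2), V (3–2) — so Q is the Condorcet winner.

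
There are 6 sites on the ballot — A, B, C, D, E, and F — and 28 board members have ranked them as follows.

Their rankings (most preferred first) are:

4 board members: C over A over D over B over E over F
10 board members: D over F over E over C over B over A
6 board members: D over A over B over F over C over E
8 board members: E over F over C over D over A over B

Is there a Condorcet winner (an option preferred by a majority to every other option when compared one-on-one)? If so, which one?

D

Head-to-head results (28 voters total):
A vs B: A wins 18–10.
A vs C: C wins 22–6.
A vs D: D wins 24–4.
A vs E: E wins 18–10.
A vs F: F wins 18–10.
B vs C: C wins 22–6.
B vs D: D wins 28–0.
B vs E: E wins 18–10.
B vs F: F wins 18–10.
C vs D: D wins 16–12.
C vs E: E wins 18–10.
C vs F: F wins 24–4.
D vs E: D wins 20–8.
D vs F: D wins 20–8.
E vs F: F wins 16–12.
D beats each rival — A (24–4), B (28–0), C (16–12), E (20–8), F (20–8) — so D is the Condorcet winner.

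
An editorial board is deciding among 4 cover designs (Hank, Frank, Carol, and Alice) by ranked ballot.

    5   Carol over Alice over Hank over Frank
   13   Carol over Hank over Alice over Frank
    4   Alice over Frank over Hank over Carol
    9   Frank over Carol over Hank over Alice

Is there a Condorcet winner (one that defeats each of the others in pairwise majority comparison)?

Head-to-head results (31 voters total):
Hank vs Frank: Hank wins 18–13.
Hank vs Carol: Carol wins 27–4.
Hank vs Alice: Hank wins 22–9.
Frank vs Carol: Carol wins 18–13.
Frank vs Alice: Alice wins 22–9.
Carol vs Alice: Carol wins 27–4.
Carol beats each rival — Hank (27–4), Frank (18–13), Alice (27–4) — so Carol is the Condorcet winner.

Yes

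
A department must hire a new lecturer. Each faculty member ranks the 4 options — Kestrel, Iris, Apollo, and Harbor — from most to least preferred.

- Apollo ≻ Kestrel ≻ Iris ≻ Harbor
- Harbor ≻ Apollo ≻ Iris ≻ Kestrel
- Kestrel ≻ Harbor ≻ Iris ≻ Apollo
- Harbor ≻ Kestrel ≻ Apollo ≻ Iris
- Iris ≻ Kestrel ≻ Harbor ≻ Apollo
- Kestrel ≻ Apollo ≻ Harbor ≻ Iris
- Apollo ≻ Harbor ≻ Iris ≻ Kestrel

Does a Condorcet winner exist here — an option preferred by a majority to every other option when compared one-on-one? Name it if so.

Head-to-head results (7 voters total):
Kestrel vs Iris: Kestrel wins 4–3.
Kestrel vs Apollo: Kestrel wins 4–3.
Kestrel vs Harbor: Kestrel wins 4–3.
Iris vs Apollo: Apollo wins 5–2.
Iris vs Harbor: Harbor wins 5–2.
Apollo vs Harbor: Harbor wins 4–3.
Kestrel beats each rival — Iris (4–3), Apollo (4–3), Harbor (4–3) — so Kestrel is the Condorcet winner.

Kestrel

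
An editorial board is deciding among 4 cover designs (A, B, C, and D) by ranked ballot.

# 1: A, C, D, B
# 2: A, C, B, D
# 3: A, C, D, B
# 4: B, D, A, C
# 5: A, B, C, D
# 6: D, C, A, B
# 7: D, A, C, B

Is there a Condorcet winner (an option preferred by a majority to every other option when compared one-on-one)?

Yes

Head-to-head results (7 voters total):
A vs B: A wins 6–1.
A vs C: A wins 6–1.
A vs D: A wins 4–3.
B vs C: C wins 5–2.
B vs D: D wins 4–3.
C vs D: C wins 4–3.
A beats each rival — B (6–1), C (6–1), D (4–3) — so A is the Condorcet winner.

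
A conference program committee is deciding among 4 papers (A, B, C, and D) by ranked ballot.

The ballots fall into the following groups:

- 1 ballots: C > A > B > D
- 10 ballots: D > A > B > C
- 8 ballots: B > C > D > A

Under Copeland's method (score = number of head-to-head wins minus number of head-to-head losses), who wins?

D

Pairwise results:
  A vs B: A wins 11–8.
  A vs C: A wins 10–9.
  A vs D: D wins 18–1.
  B vs C: B wins 18–1.
  B vs D: D wins 10–9.
  C vs D: D wins 10–9.
Copeland scores (wins − losses):
  A: 2 − 1 = 1
  B: 1 − 2 = -1
  C: 0 − 3 = -3
  D: 3 − 0 = 3
D has the best Copeland score.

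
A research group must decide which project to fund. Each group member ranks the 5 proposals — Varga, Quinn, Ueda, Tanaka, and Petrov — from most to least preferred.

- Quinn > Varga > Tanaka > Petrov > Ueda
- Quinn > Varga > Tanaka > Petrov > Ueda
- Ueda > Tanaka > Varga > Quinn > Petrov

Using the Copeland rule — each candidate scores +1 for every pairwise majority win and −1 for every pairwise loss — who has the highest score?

Pairwise results:
  Varga vs Quinn: Quinn wins 2–1.
  Varga vs Ueda: Varga wins 2–1.
  Varga vs Tanaka: Varga wins 2–1.
  Varga vs Petrov: Varga wins 3–0.
  Quinn vs Ueda: Quinn wins 2–1.
  Quinn vs Tanaka: Quinn wins 2–1.
  Quinn vs Petrov: Quinn wins 3–0.
  Ueda vs Tanaka: Tanaka wins 2–1.
  Ueda vs Petrov: Petrov wins 2–1.
  Tanaka vs Petrov: Tanaka wins 3–0.
Copeland scores (wins − losses):
  Varga: 3 − 1 = 2
  Quinn: 4 − 0 = 4
  Ueda: 0 − 4 = -4
  Tanaka: 2 − 2 = 0
  Petrov: 1 − 3 = -2
Quinn has the best Copeland score.

Quinn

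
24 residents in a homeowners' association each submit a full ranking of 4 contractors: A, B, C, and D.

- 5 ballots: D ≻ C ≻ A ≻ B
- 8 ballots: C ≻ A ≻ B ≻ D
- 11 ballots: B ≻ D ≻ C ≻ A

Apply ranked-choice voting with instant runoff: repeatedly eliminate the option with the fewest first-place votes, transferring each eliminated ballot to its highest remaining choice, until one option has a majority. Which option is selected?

Round 1: B 11, C 8, D 5, A 0. A has the fewest and is eliminated.
Round 2: B 11, C 8, D 5. D has the fewest and is eliminated.
Round 3: C 13, B 11. C has a majority.

C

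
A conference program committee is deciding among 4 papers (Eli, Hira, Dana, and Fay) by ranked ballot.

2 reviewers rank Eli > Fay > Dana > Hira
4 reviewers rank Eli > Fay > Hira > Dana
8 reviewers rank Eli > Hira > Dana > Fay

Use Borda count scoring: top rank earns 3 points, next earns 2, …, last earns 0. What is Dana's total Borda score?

10

Borda scores:
  Eli: 2·3 + 4·3 + 8·3 = 42
  Hira: 2·0 + 4·1 + 8·2 = 20
  Dana: 2·1 + 4·0 + 8·1 = 10
  Fay: 2·2 + 4·2 + 8·0 = 12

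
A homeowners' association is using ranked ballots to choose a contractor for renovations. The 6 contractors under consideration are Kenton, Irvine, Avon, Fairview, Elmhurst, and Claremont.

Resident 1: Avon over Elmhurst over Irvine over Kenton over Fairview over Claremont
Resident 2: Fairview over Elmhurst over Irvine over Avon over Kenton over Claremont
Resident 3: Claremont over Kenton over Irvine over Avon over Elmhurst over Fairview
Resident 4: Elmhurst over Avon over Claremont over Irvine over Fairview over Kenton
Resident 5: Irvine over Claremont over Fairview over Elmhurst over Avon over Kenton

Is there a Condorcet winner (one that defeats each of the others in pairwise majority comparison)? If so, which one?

Elmhurst

Head-to-head results (5 voters total):
Kenton vs Irvine: Irvine wins 4–1.
Kenton vs Avon: Avon wins 4–1.
Kenton vs Fairview: Fairview wins 3–2.
Kenton vs Elmhurst: Elmhurst wins 4–1.
Kenton vs Claremont: Claremont wins 3–2.
Irvine vs Avon: Irvine wins 3–2.
Irvine vs Fairview: Irvine wins 4–1.
Irvine vs Elmhurst: Elmhurst wins 3–2.
Irvine vs Claremont: Irvine wins 3–2.
Avon vs Fairview: Avon wins 3–2.
Avon vs Elmhurst: Elmhurst wins 3–2.
Avon vs Claremont: Avon wins 3–2.
Fairview vs Elmhurst: Elmhurst wins 3–2.
Fairview vs Claremont: Claremont wins 3–2.
Elmhurst vs Claremont: Elmhurst wins 3–2.
Elmhurst beats each rival — Kenton (4–1), Irvine (3–2), Avon (3–2), Fairview (3–2), Claremont (3–2) — so Elmhurst is the Condorcet winner.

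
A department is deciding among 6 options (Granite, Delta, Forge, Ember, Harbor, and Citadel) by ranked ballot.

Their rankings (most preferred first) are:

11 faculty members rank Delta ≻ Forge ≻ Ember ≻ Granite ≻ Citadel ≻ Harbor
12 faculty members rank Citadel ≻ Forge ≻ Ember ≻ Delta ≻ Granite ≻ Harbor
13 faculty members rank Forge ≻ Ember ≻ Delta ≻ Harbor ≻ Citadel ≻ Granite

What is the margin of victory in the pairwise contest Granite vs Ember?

Ballots ranking Granite above Ember: 0.
Ballots ranking Ember above Granite: 11+12+13 = 36.
Ember wins 36–0, a margin of 36.

36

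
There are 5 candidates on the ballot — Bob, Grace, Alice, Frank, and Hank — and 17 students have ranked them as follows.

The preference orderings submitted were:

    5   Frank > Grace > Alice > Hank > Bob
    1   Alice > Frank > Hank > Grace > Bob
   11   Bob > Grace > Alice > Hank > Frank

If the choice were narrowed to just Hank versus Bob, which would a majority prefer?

Ballots ranking Hank above Bob: 5+1 = 6.
Ballots ranking Bob above Hank: 11.
Bob wins the head-to-head, 11–6.

Bob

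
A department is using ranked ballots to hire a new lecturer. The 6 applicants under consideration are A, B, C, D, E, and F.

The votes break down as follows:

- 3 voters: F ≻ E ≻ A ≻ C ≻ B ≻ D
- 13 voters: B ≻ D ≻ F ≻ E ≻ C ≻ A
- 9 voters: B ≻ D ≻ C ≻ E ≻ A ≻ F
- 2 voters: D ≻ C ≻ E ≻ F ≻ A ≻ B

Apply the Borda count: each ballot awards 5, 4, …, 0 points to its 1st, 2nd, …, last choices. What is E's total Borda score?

62

Borda scores:
  A: 3·3 + 13·0 + 9·1 + 2·1 = 20
  B: 3·1 + 13·5 + 9·5 + 2·0 = 113
  C: 3·2 + 13·1 + 9·3 + 2·4 = 54
  D: 3·0 + 13·4 + 9·4 + 2·5 = 98
  E: 3·4 + 13·2 + 9·2 + 2·3 = 62
  F: 3·5 + 13·3 + 9·0 + 2·2 = 58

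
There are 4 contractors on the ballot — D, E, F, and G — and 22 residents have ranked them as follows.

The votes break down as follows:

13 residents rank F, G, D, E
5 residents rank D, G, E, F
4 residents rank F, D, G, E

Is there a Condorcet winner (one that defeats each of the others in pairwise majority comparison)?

Yes

Head-to-head results (22 voters total):
D vs E: D wins 22–0.
D vs F: F wins 17–5.
D vs G: G wins 13–9.
E vs F: F wins 17–5.
E vs G: G wins 22–0.
F vs G: F wins 17–5.
F beats each rival — D (17–5), E (17–5), G (17–5) — so F is the Condorcet winner.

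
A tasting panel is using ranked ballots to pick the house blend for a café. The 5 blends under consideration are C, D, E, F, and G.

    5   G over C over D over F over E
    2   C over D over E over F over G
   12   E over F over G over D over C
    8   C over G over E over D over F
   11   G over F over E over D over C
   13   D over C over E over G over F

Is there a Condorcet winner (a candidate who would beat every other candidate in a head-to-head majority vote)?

No

Head-to-head results (51 voters total):
C vs D: D wins 36–15.
C vs E: C wins 28–23.
C vs F: C wins 28–23.
C vs G: G wins 28–23.
D vs E: E wins 31–20.
D vs F: D wins 28–23.
D vs G: G wins 36–15.
E vs F: E wins 35–16.
E vs G: E wins 27–24.
F vs G: G wins 37–14.
No candidate beats all others: C beats E beats D beats C, a majority cycle.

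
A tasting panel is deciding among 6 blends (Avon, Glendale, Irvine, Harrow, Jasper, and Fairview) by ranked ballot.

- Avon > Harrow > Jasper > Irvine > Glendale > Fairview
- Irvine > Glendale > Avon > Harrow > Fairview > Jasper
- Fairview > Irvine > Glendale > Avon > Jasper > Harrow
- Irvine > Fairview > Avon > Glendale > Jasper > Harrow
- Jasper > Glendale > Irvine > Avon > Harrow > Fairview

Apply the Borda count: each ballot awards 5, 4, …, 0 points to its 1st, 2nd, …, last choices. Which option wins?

Borda scores:
  Avon: 5 + 3 + 2 + 3 + 2 = 15
  Glendale: 1 + 4 + 3 + 2 + 4 = 14
  Irvine: 2 + 5 + 4 + 5 + 3 = 19
  Harrow: 4 + 2 + 0 + 0 + 1 = 7
  Jasper: 3 + 0 + 1 + 1 + 5 = 10
  Fairview: 0 + 1 + 5 + 4 + 0 = 10
Irvine has the highest total.

Irvine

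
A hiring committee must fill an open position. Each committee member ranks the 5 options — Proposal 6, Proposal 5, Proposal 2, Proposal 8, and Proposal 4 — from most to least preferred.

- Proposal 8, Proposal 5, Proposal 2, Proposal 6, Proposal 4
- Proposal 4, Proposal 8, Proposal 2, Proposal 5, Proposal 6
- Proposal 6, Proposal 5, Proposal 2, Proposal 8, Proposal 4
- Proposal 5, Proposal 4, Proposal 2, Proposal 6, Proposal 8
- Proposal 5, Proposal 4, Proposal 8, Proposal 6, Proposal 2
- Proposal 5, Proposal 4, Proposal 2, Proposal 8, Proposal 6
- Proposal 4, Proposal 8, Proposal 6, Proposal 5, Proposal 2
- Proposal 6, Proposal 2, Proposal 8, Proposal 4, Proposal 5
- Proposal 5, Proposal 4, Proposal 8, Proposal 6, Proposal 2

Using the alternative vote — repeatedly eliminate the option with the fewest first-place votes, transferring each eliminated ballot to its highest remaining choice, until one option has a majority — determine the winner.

Proposal 5

Round 1: Proposal 5 4, Proposal 6 2, Proposal 4 2, Proposal 8 1, Proposal 2 0. Proposal 2 has the fewest and is eliminated.
Round 2: Proposal 5 4, Proposal 6 2, Proposal 4 2, Proposal 8 1. Proposal 8 has the fewest and is eliminated.
Round 3: Proposal 5 5, Proposal 6 2, Proposal 4 2. Proposal 5 has a majority.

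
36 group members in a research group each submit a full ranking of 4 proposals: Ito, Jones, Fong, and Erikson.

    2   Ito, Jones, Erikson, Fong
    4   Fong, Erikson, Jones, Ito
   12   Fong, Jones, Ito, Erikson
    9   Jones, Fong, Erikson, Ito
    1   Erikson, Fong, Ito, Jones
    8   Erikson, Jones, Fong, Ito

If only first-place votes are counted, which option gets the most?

First-place vote totals:
  Ito: 2
  Jones: 9
  Fong: 16
  Erikson: 9
Fong has the most first-place votes.

Fong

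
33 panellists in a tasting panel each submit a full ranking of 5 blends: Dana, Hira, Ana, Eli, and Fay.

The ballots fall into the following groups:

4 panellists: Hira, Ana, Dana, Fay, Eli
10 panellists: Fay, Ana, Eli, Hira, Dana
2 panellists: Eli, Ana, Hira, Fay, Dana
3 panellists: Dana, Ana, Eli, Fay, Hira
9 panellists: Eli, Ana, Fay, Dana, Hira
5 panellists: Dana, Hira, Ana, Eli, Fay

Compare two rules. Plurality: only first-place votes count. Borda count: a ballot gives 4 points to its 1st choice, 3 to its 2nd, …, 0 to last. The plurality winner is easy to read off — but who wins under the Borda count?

Ana

Plurality first-place counts: Dana 8, Hira 4, Ana 0, Eli 11, Fay 10 → Eli.
Borda totals: Dana 49, Hira 45, Ana 94, Eli 75, Fay 67 → Ana.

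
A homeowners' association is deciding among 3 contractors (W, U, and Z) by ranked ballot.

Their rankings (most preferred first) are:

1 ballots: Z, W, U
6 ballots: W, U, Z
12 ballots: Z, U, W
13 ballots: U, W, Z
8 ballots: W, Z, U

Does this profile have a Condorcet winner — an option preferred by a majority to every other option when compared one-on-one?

Head-to-head results (40 voters total):
W vs U: U wins 25–15.
W vs Z: W wins 27–13.
U vs Z: Z wins 21–19.
No candidate beats all others: W beats Z beats U beats W, a majority cycle.

No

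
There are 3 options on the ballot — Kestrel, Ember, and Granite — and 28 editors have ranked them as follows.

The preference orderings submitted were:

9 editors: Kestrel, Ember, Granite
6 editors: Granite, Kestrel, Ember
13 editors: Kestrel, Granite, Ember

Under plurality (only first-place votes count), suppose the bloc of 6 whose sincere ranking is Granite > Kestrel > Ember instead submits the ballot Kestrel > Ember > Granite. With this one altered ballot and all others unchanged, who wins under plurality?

Kestrel

First-place totals with the altered ballot: Kestrel 28, Ember 0, Granite 0.
The winner is unchanged: still Kestrel.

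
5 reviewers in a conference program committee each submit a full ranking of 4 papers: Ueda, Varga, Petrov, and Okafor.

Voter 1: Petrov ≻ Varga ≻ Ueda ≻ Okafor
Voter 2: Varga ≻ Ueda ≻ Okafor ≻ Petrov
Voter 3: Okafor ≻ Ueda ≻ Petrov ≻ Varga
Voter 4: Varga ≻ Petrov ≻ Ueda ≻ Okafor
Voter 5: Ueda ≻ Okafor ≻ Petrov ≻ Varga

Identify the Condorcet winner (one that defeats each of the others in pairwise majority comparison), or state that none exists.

None — there is no Condorcet winner

Head-to-head results (5 voters total):
Ueda vs Varga: Varga wins 3–2.
Ueda vs Petrov: Ueda wins 3–2.
Ueda vs Okafor: Ueda wins 4–1.
Varga vs Petrov: Petrov wins 3–2.
Varga vs Okafor: Varga wins 3–2.
Petrov vs Okafor: Okafor wins 3–2.
No candidate beats all others: Ueda beats Petrov beats Varga beats Ueda, a majority cycle.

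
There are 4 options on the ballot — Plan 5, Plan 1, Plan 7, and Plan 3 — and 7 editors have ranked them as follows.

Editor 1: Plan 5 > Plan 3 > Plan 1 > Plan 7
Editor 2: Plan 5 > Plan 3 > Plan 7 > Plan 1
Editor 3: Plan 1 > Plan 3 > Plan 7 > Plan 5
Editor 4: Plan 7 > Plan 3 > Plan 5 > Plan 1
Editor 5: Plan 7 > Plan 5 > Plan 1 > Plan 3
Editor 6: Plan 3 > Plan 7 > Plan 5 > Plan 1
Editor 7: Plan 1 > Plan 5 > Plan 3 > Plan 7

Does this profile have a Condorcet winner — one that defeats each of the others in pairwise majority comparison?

Head-to-head results (7 voters total):
Plan 5 vs Plan 1: Plan 5 wins 5–2.
Plan 5 vs Plan 7: Plan 7 wins 4–3.
Plan 5 vs Plan 3: Plan 5 wins 4–3.
Plan 1 vs Plan 7: Plan 7 wins 4–3.
Plan 1 vs Plan 3: Plan 3 wins 4–3.
Plan 7 vs Plan 3: Plan 3 wins 5–2.
No candidate beats all others: Plan 5 beats Plan 3 beats Plan 7 beats Plan 5, a majority cycle.

No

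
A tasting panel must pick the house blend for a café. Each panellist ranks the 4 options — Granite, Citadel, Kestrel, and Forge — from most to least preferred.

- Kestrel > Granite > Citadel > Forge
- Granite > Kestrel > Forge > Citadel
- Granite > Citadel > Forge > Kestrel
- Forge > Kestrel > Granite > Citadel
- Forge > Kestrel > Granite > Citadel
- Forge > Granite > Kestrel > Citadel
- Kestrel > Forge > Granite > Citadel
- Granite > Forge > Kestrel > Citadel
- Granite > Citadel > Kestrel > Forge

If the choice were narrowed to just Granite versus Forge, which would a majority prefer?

Ballots ranking Granite above Forge: 5.
Ballots ranking Forge above Granite: 4.
Granite wins the head-to-head, 5–4.

Granite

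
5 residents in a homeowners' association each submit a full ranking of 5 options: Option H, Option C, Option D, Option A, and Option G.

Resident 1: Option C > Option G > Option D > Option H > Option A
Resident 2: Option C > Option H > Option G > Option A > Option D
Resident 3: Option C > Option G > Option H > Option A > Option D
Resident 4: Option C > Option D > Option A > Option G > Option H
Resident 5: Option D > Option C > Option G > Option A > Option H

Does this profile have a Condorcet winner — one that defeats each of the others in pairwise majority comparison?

Yes

Head-to-head results (5 voters total):
Option H vs Option C: Option C wins 5–0.
Option H vs Option D: Option D wins 3–2.
Option H vs Option A: Option H wins 3–2.
Option H vs Option G: Option G wins 4–1.
Option C vs Option D: Option C wins 4–1.
Option C vs Option A: Option C wins 5–0.
Option C vs Option G: Option C wins 5–0.
Option D vs Option A: Option D wins 3–2.
Option D vs Option G: Option G wins 3–2.
Option A vs Option G: Option G wins 4–1.
Option C beats each rival — Option H (5–0), Option D (4–1), Option A (5–0), Option G (5–0) — so Option C is the Condorcet winner.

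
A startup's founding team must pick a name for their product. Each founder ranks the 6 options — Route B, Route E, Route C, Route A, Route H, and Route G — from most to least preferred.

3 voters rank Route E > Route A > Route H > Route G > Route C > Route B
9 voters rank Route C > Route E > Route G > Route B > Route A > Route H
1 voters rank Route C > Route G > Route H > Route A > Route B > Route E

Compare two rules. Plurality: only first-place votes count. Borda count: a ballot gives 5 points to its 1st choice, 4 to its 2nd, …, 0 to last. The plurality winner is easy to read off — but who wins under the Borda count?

Route C

Plurality first-place counts: Route B 0, Route E 3, Route C 10, Route A 0, Route H 0, Route G 0 → Route C.
Borda totals: Route B 19, Route E 51, Route C 53, Route A 23, Route H 12, Route G 37 → Route C.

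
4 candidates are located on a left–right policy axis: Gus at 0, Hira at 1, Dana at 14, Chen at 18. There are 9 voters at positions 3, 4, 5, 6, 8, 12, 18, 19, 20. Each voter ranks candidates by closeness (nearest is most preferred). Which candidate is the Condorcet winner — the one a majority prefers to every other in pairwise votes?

Dana

With single-peaked preferences on a line, the Condorcet winner is the candidate closest to the median voter.
The median voter (position 8) is closest to Dana at 14.
Check: Dana vs Hira — voters closer to Dana: 5 of 9.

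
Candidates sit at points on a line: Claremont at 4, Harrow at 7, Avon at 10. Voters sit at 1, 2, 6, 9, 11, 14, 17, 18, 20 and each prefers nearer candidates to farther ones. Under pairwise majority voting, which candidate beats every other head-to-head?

With single-peaked preferences on a line, the Condorcet winner is the candidate closest to the median voter.
The median voter (position 11) is closest to Avon at 10.
Check: Avon vs Claremont — voters closer to Avon: 6 of 9.

Avon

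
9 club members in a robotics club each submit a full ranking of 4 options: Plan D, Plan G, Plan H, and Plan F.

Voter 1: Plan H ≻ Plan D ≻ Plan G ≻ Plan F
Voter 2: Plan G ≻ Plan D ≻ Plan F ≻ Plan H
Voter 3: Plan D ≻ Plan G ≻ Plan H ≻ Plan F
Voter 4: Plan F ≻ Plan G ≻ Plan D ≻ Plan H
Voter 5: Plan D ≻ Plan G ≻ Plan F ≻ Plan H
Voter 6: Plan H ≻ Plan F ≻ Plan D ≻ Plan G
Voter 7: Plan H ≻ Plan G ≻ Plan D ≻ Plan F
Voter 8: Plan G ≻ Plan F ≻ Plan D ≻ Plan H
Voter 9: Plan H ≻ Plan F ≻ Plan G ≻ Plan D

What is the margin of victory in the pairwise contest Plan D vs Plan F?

Ballots ranking Plan D above Plan F: 5.
Ballots ranking Plan F above Plan D: 4.
Plan D wins 5–4, a margin of 1.

1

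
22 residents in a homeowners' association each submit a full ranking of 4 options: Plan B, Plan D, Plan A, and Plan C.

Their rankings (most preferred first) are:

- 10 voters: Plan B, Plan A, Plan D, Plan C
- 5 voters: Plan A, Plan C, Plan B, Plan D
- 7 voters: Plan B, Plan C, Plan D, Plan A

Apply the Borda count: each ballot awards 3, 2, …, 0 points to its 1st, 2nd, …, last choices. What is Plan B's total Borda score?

56

Borda scores:
  Plan B: 10·3 + 5·1 + 7·3 = 56
  Plan D: 10·1 + 5·0 + 7·1 = 17
  Plan A: 10·2 + 5·3 + 7·0 = 35
  Plan C: 10·0 + 5·2 + 7·2 = 24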